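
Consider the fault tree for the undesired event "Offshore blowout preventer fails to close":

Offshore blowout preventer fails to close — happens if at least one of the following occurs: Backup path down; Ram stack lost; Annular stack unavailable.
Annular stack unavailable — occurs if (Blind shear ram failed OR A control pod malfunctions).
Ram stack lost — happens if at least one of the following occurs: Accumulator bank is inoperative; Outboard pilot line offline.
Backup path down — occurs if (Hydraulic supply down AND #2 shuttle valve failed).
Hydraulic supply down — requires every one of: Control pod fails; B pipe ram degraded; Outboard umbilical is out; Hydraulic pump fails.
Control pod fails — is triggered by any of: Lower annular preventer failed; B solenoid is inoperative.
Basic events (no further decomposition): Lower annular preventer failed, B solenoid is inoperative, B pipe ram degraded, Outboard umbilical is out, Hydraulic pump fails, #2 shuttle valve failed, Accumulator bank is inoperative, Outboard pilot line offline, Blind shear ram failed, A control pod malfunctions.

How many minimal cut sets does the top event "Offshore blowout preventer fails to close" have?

Control pod fails [OR]: union of children's cut sets → 2 cut set(s).
Hydraulic supply down [AND]: one cut set from each child combined → 2 × 1 × 1 × 1 = 2 cut set(s).
Backup path down [AND]: one cut set from each child combined → 2 × 1 = 2 cut set(s).
Ram stack lost [OR]: union of children's cut sets → 2 cut set(s).
Annular stack unavailable [OR]: union of children's cut sets → 2 cut set(s).
Offshore blowout preventer fails to close [OR]: union of children's cut sets → 6 cut set(s).
Minimal cut sets: {#2 shuttle valve failed, B pipe ram degraded, Hydraulic pump fails, Lower annular preventer failed, Outboard umbilical is out}; {#2 shuttle valve failed, B pipe ram degraded, B solenoid is inoperative, Hydraulic pump fails, Outboard umbilical is out}; {Accumulator bank is inoperative}; {Outboard pilot line offline}; {Blind shear ram failed}; {A control pod malfunctions}.

6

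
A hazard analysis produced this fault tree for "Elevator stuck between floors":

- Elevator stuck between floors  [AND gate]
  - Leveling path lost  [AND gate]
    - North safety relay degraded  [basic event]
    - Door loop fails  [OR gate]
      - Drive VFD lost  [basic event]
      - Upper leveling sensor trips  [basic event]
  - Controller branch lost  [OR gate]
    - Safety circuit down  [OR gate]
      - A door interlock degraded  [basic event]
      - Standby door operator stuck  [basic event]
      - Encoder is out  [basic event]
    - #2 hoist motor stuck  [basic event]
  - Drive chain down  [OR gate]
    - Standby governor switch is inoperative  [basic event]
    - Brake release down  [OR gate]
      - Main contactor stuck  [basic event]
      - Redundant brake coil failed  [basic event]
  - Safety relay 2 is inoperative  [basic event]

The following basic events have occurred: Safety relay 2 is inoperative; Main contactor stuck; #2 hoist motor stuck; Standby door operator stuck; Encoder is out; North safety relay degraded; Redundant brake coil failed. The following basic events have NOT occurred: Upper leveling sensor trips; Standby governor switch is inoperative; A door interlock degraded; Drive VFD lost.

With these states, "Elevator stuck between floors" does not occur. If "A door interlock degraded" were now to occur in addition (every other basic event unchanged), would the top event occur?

Counterfactual: set "A door interlock degraded" to occurred.
Door loop fails [OR]: Drive VFD lost=not, Upper leveling sensor trips=not → no input occurs → does not occur.
Leveling path lost [AND]: North safety relay degraded=occurs, Door loop fails=not → not all inputs occur → does not occur.
Safety circuit down [OR]: A door interlock degraded=occurs, Standby door operator stuck=occurs, Encoder is out=occurs → at least one input occurs → occurs.
Controller branch lost [OR]: Safety circuit down=occurs, #2 hoist motor stuck=occurs → at least one input occurs → occurs.
Brake release down [OR]: Main contactor stuck=occurs, Redundant brake coil failed=occurs → at least one input occurs → occurs.
Drive chain down [OR]: Standby governor switch is inoperative=not, Brake release down=occurs → at least one input occurs → occurs.
Elevator stuck between floors [AND]: Leveling path lost=not, Controller branch lost=occurs, Drive chain down=occurs, Safety relay 2 is inoperative=occurs → not all inputs occur → does not occur.

No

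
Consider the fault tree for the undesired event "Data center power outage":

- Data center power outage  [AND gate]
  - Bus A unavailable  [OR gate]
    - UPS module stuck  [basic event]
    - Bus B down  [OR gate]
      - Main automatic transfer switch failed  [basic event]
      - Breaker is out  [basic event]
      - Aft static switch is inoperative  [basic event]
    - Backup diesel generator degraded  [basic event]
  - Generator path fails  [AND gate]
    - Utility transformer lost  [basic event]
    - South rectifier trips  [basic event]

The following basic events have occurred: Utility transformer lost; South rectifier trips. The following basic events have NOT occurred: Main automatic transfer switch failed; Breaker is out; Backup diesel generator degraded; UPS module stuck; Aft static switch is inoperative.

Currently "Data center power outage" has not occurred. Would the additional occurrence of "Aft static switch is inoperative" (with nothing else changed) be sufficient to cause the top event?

Yes

Counterfactual: set "Aft static switch is inoperative" to occurred.
Bus B down [OR]: Main automatic transfer switch failed=not, Breaker is out=not, Aft static switch is inoperative=occurs → at least one input occurs → occurs.
Bus A unavailable [OR]: UPS module stuck=not, Bus B down=occurs, Backup diesel generator degraded=not → at least one input occurs → occurs.
Generator path fails [AND]: Utility transformer lost=occurs, South rectifier trips=occurs → all inputs occur → occurs.
Data center power outage [AND]: Bus A unavailable=occurs, Generator path fails=occurs → all inputs occur → occurs.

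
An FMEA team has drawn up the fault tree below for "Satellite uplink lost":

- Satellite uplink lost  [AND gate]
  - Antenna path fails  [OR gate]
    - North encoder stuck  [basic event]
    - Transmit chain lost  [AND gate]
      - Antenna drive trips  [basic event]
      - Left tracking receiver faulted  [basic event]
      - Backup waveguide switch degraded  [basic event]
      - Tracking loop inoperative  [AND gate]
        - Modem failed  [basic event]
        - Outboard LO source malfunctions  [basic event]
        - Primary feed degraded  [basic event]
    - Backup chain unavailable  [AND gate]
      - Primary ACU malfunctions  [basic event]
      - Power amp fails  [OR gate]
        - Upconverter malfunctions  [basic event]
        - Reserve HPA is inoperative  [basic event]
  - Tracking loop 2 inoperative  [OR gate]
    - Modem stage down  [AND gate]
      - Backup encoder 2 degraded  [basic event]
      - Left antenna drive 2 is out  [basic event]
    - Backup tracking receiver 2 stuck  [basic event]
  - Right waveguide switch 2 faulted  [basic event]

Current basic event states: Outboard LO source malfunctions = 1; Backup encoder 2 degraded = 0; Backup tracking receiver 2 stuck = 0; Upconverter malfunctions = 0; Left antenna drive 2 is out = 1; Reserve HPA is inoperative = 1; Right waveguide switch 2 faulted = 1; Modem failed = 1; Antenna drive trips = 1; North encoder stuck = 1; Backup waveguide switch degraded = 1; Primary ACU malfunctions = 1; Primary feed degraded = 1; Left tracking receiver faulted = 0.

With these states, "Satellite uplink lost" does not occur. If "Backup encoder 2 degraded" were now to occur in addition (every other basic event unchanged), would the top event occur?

Yes

Counterfactual: set "Backup encoder 2 degraded" to occurred.
Tracking loop inoperative [AND]: Modem failed=occurs, Outboard LO source malfunctions=occurs, Primary feed degraded=occurs → all inputs occur → occurs.
Transmit chain lost [AND]: Antenna drive trips=occurs, Left tracking receiver faulted=not, Backup waveguide switch degraded=occurs, Tracking loop inoperative=occurs → not all inputs occur → does not occur.
Power amp fails [OR]: Upconverter malfunctions=not, Reserve HPA is inoperative=occurs → at least one input occurs → occurs.
Backup chain unavailable [AND]: Primary ACU malfunctions=occurs, Power amp fails=occurs → all inputs occur → occurs.
Antenna path fails [OR]: North encoder stuck=occurs, Transmit chain lost=not, Backup chain unavailable=occurs → at least one input occurs → occurs.
Modem stage down [AND]: Backup encoder 2 degraded=occurs, Left antenna drive 2 is out=occurs → all inputs occur → occurs.
Tracking loop 2 inoperative [OR]: Modem stage down=occurs, Backup tracking receiver 2 stuck=not → at least one input occurs → occurs.
Satellite uplink lost [AND]: Antenna path fails=occurs, Tracking loop 2 inoperative=occurs, Right waveguide switch 2 faulted=occurs → all inputs occur → occurs.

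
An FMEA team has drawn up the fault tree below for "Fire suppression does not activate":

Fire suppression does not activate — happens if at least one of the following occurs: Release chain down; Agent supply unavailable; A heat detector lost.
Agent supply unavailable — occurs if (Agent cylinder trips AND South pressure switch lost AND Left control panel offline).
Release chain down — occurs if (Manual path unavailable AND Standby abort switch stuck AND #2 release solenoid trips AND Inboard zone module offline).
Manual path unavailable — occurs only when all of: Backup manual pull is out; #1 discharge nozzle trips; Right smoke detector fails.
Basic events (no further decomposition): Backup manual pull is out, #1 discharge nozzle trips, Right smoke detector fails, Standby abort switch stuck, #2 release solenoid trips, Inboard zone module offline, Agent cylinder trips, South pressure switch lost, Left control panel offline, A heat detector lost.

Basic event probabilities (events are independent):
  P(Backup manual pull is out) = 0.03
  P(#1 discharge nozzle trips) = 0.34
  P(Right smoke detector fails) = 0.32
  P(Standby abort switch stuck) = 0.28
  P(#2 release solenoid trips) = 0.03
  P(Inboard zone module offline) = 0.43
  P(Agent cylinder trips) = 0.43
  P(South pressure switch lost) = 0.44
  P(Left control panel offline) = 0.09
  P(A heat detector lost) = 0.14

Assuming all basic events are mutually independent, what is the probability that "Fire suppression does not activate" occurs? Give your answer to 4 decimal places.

0.1547

P(Manual path unavailable) [AND] = 0.03 × 0.34 × 0.32 = 0.003264
P(Release chain down) [AND] = 0.003264 × 0.28 × 0.03 × 0.43 = 0.000012
P(Agent supply unavailable) [AND] = 0.43 × 0.44 × 0.09 = 0.017028
P(Fire suppression does not activate) [OR] = 1 − (1−0.000012) × (1−0.017028) × (1−0.14) = 0.154654
Rounded to 4 decimal places: P(Fire suppression does not activate) ≈ 0.1547.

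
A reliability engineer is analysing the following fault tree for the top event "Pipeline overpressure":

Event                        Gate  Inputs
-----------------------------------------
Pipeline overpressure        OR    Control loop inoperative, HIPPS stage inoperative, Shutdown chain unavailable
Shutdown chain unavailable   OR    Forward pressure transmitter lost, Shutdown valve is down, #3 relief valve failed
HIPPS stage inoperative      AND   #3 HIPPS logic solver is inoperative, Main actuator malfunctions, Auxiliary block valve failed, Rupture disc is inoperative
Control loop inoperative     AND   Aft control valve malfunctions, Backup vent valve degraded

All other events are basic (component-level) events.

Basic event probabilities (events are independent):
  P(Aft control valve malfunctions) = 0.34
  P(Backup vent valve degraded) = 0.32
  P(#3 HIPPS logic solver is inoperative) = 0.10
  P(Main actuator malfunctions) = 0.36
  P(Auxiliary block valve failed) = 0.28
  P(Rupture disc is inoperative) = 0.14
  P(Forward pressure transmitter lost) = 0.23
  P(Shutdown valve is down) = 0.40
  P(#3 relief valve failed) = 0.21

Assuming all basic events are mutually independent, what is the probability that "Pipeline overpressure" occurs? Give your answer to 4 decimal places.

0.6752

P(Control loop inoperative) [AND] = 0.34 × 0.32 = 0.108800
P(HIPPS stage inoperative) [AND] = 0.10 × 0.36 × 0.28 × 0.14 = 0.001411
P(Shutdown chain unavailable) [OR] = 1 − (1−0.23) × (1−0.40) × (1−0.21) = 0.635020
P(Pipeline overpressure) [OR] = 1 − (1−0.108800) × (1−0.001411) × (1−0.635020) = 0.675189
Rounded to 4 decimal places: P(Pipeline overpressure) ≈ 0.6752.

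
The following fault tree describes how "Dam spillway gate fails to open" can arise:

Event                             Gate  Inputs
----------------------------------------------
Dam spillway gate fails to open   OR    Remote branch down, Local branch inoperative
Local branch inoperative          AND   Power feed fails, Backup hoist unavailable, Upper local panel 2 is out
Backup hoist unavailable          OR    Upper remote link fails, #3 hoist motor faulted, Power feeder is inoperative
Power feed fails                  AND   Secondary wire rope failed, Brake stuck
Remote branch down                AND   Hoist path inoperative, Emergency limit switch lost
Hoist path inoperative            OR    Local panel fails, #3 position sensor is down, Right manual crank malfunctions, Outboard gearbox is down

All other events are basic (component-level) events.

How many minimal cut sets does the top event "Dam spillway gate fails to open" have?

Hoist path inoperative [OR]: union of children's cut sets → 4 cut set(s).
Remote branch down [AND]: one cut set from each child combined → 4 × 1 = 4 cut set(s).
Power feed fails [AND]: one cut set from each child combined → 1 × 1 = 1 cut set(s).
Backup hoist unavailable [OR]: union of children's cut sets → 3 cut set(s).
Local branch inoperative [AND]: one cut set from each child combined → 1 × 3 × 1 = 3 cut set(s).
Dam spillway gate fails to open [OR]: union of children's cut sets → 7 cut set(s).
Minimal cut sets: {Emergency limit switch lost, Local panel fails}; {#3 position sensor is down, Emergency limit switch lost}; {Emergency limit switch lost, Right manual crank malfunctions}; {Emergency limit switch lost, Outboard gearbox is down}; {Brake stuck, Secondary wire rope failed, Upper local panel 2 is out, Upper remote link fails}; {#3 hoist motor faulted, Brake stuck, Secondary wire rope failed, Upper local panel 2 is out}; {Brake stuck, Power feeder is inoperative, Secondary wire rope failed, Upper local panel 2 is out}.

7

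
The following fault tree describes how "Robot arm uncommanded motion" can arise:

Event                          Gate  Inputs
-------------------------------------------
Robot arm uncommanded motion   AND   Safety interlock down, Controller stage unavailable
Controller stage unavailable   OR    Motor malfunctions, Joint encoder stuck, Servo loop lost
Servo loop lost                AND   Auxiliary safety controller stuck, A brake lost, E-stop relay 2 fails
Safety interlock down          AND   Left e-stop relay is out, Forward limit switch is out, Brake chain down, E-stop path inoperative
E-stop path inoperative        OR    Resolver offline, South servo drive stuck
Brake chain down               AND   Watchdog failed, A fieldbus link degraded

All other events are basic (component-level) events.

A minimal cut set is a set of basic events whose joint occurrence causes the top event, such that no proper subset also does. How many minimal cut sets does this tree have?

6

Brake chain down [AND]: one cut set from each child combined → 1 × 1 = 1 cut set(s).
E-stop path inoperative [OR]: union of children's cut sets → 2 cut set(s).
Safety interlock down [AND]: one cut set from each child combined → 1 × 1 × 1 × 2 = 2 cut set(s).
Servo loop lost [AND]: one cut set from each child combined → 1 × 1 × 1 = 1 cut set(s).
Controller stage unavailable [OR]: union of children's cut sets → 3 cut set(s).
Robot arm uncommanded motion [AND]: one cut set from each child combined → 2 × 3 = 6 cut set(s).
Minimal cut sets: {A fieldbus link degraded, Forward limit switch is out, Left e-stop relay is out, Motor malfunctions, Resolver offline, Watchdog failed}; {A fieldbus link degraded, Forward limit switch is out, Joint encoder stuck, Left e-stop relay is out, Resolver offline, Watchdog failed}; {A brake lost, A fieldbus link degraded, Auxiliary safety controller stuck, E-stop relay 2 fails, Forward limit switch is out, Left e-stop relay is out, Resolver offline, Watchdog failed}; {A fieldbus link degraded, Forward limit switch is out, Left e-stop relay is out, Motor malfunctions, South servo drive stuck, Watchdog failed}; {A fieldbus link degraded, Forward limit switch is out, Joint encoder stuck, Left e-stop relay is out, South servo drive stuck, Watchdog failed}; {A brake lost, A fieldbus link degraded, Auxiliary safety controller stuck, E-stop relay 2 fails, Forward limit switch is out, Left e-stop relay is out, South servo drive stuck, Watchdog failed}.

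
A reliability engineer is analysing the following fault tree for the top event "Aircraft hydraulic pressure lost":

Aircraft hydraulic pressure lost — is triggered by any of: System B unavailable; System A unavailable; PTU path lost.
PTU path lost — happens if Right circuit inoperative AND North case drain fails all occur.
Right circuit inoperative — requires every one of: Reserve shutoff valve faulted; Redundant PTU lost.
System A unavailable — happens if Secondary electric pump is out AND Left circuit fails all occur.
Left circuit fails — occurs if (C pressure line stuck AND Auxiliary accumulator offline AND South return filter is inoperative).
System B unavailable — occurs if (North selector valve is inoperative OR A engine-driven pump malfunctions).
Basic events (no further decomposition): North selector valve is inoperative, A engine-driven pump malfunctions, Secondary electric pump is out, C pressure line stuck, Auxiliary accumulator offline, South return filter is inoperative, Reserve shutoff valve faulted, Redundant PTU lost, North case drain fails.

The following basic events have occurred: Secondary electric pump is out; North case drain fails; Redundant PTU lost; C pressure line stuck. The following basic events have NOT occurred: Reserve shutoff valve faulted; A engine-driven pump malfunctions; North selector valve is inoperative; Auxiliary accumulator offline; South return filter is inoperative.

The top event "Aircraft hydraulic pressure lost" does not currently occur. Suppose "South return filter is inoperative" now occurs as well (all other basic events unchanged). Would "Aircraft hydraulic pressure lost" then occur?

Counterfactual: set "South return filter is inoperative" to occurred.
System B unavailable [OR]: North selector valve is inoperative=not, A engine-driven pump malfunctions=not → no input occurs → does not occur.
Left circuit fails [AND]: C pressure line stuck=occurs, Auxiliary accumulator offline=not, South return filter is inoperative=occurs → not all inputs occur → does not occur.
System A unavailable [AND]: Secondary electric pump is out=occurs, Left circuit fails=not → not all inputs occur → does not occur.
Right circuit inoperative [AND]: Reserve shutoff valve faulted=not, Redundant PTU lost=occurs → not all inputs occur → does not occur.
PTU path lost [AND]: Right circuit inoperative=not, North case drain fails=occurs → not all inputs occur → does not occur.
Aircraft hydraulic pressure lost [OR]: System B unavailable=not, System A unavailable=not, PTU path lost=not → no input occurs → does not occur.

No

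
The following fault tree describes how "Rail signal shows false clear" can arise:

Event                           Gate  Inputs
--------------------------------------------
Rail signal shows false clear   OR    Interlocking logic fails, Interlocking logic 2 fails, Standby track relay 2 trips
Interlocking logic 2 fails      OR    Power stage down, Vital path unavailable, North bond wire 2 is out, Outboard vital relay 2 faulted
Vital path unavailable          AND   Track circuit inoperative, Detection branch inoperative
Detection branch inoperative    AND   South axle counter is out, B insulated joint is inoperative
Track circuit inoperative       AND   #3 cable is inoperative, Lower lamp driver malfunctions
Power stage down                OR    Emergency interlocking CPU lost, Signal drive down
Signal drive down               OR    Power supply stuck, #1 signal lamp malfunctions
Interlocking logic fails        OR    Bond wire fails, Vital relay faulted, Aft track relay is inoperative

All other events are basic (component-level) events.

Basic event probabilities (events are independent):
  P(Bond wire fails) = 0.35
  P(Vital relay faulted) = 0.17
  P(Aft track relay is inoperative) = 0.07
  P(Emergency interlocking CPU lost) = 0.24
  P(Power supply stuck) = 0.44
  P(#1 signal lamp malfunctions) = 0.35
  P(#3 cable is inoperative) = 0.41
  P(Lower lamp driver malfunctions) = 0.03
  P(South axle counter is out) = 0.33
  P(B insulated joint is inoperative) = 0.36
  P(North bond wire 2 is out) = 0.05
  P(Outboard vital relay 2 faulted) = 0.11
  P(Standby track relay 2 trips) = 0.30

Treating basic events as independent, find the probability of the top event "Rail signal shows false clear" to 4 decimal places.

0.9180

P(Interlocking logic fails) [OR] = 1 − (1−0.35) × (1−0.17) × (1−0.07) = 0.498265
P(Signal drive down) [OR] = 1 − (1−0.44) × (1−0.35) = 0.636000
P(Power stage down) [OR] = 1 − (1−0.24) × (1−0.636000) = 0.723360
P(Track circuit inoperative) [AND] = 0.41 × 0.03 = 0.012300
P(Detection branch inoperative) [AND] = 0.33 × 0.36 = 0.118800
P(Vital path unavailable) [AND] = 0.012300 × 0.118800 = 0.001461
P(Interlocking logic 2 fails) [OR] = 1 − (1−0.723360) × (1−0.001461) × (1−0.05) × (1−0.11) = 0.766443
P(Rail signal shows false clear) [OR] = 1 − (1−0.498265) × (1−0.766443) × (1−0.30) = 0.917971
Rounded to 4 decimal places: P(Rail signal shows false clear) ≈ 0.9180.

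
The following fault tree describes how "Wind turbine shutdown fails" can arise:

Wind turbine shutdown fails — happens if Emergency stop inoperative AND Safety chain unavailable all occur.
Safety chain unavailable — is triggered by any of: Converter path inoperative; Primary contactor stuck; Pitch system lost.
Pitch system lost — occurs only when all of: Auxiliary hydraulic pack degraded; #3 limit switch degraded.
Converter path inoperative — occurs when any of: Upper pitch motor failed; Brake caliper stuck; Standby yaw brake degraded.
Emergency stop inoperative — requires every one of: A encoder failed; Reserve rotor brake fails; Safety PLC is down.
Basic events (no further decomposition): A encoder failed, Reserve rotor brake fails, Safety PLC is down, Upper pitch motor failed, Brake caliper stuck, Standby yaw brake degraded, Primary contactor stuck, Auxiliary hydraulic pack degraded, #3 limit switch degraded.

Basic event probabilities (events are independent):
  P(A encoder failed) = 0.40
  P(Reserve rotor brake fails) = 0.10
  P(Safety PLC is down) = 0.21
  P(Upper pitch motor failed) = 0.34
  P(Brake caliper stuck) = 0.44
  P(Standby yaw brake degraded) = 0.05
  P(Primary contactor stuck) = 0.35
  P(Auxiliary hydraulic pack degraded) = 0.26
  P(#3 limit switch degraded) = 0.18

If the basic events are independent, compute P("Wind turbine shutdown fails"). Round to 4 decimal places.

0.0066

P(Emergency stop inoperative) [AND] = 0.40 × 0.10 × 0.21 = 0.008400
P(Converter path inoperative) [OR] = 1 − (1−0.34) × (1−0.44) × (1−0.05) = 0.648880
P(Pitch system lost) [AND] = 0.26 × 0.18 = 0.046800
P(Safety chain unavailable) [OR] = 1 − (1−0.648880) × (1−0.35) × (1−0.046800) = 0.782453
P(Wind turbine shutdown fails) [AND] = 0.008400 × 0.782453 = 0.006573
Rounded to 4 decimal places: P(Wind turbine shutdown fails) ≈ 0.0066.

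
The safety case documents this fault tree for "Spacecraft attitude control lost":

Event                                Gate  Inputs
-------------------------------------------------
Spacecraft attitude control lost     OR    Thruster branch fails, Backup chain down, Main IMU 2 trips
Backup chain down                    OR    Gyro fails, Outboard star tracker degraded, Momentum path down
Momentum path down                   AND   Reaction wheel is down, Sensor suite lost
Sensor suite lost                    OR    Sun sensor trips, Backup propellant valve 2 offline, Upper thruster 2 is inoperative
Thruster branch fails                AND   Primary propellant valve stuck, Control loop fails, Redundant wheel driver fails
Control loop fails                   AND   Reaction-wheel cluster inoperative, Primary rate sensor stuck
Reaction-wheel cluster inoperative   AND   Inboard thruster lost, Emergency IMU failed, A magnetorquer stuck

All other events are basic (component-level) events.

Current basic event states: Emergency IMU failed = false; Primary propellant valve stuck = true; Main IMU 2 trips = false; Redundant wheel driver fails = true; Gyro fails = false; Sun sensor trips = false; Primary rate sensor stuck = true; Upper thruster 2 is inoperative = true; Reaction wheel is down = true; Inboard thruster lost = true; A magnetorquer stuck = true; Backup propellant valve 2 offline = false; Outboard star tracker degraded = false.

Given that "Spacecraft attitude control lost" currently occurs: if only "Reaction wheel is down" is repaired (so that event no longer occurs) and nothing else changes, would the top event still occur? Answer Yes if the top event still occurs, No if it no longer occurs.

No

Counterfactual: set "Reaction wheel is down" to not occurred.
Reaction-wheel cluster inoperative [AND]: Inboard thruster lost=occurs, Emergency IMU failed=not, A magnetorquer stuck=occurs → not all inputs occur → does not occur.
Control loop fails [AND]: Reaction-wheel cluster inoperative=not, Primary rate sensor stuck=occurs → not all inputs occur → does not occur.
Thruster branch fails [AND]: Primary propellant valve stuck=occurs, Control loop fails=not, Redundant wheel driver fails=occurs → not all inputs occur → does not occur.
Sensor suite lost [OR]: Sun sensor trips=not, Backup propellant valve 2 offline=not, Upper thruster 2 is inoperative=occurs → at least one input occurs → occurs.
Momentum path down [AND]: Reaction wheel is down=not, Sensor suite lost=occurs → not all inputs occur → does not occur.
Backup chain down [OR]: Gyro fails=not, Outboard star tracker degraded=not, Momentum path down=not → no input occurs → does not occur.
Spacecraft attitude control lost [OR]: Thruster branch fails=not, Backup chain down=not, Main IMU 2 trips=not → no input occurs → does not occur.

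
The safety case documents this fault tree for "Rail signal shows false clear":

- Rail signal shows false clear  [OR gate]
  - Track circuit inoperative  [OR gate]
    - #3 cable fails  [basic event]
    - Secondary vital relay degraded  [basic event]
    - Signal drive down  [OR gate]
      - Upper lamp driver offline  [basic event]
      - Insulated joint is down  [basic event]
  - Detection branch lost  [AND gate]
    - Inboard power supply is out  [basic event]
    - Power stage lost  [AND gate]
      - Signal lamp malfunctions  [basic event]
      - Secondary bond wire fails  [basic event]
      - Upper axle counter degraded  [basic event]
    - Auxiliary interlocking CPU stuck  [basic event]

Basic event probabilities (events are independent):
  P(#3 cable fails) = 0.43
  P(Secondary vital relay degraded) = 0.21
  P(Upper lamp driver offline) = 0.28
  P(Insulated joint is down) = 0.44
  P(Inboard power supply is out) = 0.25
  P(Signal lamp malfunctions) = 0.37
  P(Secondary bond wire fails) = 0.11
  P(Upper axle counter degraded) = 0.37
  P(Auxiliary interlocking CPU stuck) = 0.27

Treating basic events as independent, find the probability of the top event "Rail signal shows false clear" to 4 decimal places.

0.8186

P(Signal drive down) [OR] = 1 − (1−0.28) × (1−0.44) = 0.596800
P(Track circuit inoperative) [OR] = 1 − (1−0.43) × (1−0.21) × (1−0.596800) = 0.818439
P(Power stage lost) [AND] = 0.37 × 0.11 × 0.37 = 0.015059
P(Detection branch lost) [AND] = 0.25 × 0.015059 × 0.27 = 0.001016
P(Rail signal shows false clear) [OR] = 1 − (1−0.818439) × (1−0.001016) = 0.818623
Rounded to 4 decimal places: P(Rail signal shows false clear) ≈ 0.8186.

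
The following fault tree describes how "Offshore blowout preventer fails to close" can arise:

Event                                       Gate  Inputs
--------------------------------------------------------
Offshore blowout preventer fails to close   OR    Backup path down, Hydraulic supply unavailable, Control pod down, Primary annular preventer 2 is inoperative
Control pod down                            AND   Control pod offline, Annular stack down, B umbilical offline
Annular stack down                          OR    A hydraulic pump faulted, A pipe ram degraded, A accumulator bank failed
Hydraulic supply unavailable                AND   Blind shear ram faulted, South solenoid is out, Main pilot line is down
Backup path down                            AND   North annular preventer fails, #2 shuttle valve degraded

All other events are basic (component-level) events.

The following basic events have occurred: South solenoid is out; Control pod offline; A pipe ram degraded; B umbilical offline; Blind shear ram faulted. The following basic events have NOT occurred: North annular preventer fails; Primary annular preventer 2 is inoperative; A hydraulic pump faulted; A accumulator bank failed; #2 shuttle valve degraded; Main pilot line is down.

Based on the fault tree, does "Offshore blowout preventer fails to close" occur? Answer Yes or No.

Backup path down [AND]: North annular preventer fails=not, #2 shuttle valve degraded=not → not all inputs occur → does not occur.
Hydraulic supply unavailable [AND]: Blind shear ram faulted=occurs, South solenoid is out=occurs, Main pilot line is down=not → not all inputs occur → does not occur.
Annular stack down [OR]: A hydraulic pump faulted=not, A pipe ram degraded=occurs, A accumulator bank failed=not → at least one input occurs → occurs.
Control pod down [AND]: Control pod offline=occurs, Annular stack down=occurs, B umbilical offline=occurs → all inputs occur → occurs.
Offshore blowout preventer fails to close [OR]: Backup path down=not, Hydraulic supply unavailable=not, Control pod down=occurs, Primary annular preventer 2 is inoperative=not → at least one input occurs → occurs.

Yes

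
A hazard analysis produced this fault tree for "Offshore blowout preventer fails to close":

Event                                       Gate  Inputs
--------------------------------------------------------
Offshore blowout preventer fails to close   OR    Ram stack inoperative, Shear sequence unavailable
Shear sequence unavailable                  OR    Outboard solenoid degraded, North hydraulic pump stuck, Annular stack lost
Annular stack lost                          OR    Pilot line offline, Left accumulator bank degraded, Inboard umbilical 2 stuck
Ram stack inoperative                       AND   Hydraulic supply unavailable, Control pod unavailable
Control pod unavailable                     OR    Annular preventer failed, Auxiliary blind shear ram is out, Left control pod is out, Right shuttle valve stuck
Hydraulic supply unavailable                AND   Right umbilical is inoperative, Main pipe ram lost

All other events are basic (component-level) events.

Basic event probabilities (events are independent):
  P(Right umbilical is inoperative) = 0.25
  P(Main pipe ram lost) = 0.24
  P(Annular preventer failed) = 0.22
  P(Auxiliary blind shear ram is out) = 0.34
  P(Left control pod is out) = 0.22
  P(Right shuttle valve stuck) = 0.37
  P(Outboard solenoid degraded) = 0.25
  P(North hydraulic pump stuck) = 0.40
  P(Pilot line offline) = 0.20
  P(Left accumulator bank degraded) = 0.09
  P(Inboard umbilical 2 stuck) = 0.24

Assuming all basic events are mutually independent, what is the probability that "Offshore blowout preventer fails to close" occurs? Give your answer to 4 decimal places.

0.7622

P(Hydraulic supply unavailable) [AND] = 0.25 × 0.24 = 0.060000
P(Control pod unavailable) [OR] = 1 − (1−0.22) × (1−0.34) × (1−0.22) × (1−0.37) = 0.747027
P(Ram stack inoperative) [AND] = 0.060000 × 0.747027 = 0.044822
P(Annular stack lost) [OR] = 1 − (1−0.20) × (1−0.09) × (1−0.24) = 0.446720
P(Shear sequence unavailable) [OR] = 1 − (1−0.25) × (1−0.40) × (1−0.446720) = 0.751024
P(Offshore blowout preventer fails to close) [OR] = 1 − (1−0.044822) × (1−0.751024) = 0.762184
Rounded to 4 decimal places: P(Offshore blowout preventer fails to close) ≈ 0.7622.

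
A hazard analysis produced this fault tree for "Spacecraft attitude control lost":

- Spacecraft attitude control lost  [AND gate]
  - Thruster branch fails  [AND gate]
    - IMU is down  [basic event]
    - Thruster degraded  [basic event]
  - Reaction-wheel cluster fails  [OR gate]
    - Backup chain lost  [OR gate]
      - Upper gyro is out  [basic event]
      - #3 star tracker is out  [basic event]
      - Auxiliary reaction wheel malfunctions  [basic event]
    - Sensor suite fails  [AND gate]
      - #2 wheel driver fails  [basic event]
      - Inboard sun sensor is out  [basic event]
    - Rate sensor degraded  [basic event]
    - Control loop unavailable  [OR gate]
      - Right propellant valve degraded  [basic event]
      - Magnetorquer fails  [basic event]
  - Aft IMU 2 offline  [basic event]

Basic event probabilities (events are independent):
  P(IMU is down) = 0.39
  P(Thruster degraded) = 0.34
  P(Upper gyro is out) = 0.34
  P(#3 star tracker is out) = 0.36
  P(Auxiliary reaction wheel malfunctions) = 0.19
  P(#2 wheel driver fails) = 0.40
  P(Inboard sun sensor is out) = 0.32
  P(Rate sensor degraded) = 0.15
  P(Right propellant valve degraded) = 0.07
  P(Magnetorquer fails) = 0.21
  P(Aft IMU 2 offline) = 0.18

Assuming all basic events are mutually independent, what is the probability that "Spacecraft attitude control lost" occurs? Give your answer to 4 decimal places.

0.0194

P(Thruster branch fails) [AND] = 0.39 × 0.34 = 0.132600
P(Backup chain lost) [OR] = 1 − (1−0.34) × (1−0.36) × (1−0.19) = 0.657856
P(Sensor suite fails) [AND] = 0.40 × 0.32 = 0.128000
P(Control loop unavailable) [OR] = 1 − (1−0.07) × (1−0.21) = 0.265300
P(Reaction-wheel cluster fails) [OR] = 1 − (1−0.657856) × (1−0.128000) × (1−0.15) × (1−0.265300) = 0.813682
P(Spacecraft attitude control lost) [AND] = 0.132600 × 0.813682 × 0.18 = 0.019421
Rounded to 4 decimal places: P(Spacecraft attitude control lost) ≈ 0.0194.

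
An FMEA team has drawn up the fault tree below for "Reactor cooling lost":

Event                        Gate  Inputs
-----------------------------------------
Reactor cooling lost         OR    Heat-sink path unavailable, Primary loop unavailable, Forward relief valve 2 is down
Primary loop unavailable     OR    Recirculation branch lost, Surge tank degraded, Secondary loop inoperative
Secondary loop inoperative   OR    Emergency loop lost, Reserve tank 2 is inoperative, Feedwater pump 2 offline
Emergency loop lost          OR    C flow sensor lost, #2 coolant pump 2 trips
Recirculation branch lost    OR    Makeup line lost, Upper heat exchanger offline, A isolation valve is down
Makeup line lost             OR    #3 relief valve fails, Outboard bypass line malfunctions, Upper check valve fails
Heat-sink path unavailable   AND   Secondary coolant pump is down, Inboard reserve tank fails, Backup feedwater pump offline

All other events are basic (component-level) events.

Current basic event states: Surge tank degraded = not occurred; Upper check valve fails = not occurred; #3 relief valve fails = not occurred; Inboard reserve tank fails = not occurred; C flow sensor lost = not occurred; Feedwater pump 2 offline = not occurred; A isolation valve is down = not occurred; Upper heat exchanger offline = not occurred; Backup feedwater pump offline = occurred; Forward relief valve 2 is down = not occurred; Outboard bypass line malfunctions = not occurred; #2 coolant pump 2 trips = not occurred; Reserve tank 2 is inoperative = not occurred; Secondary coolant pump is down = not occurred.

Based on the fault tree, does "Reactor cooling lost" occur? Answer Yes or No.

Heat-sink path unavailable [AND]: Secondary coolant pump is down=not, Inboard reserve tank fails=not, Backup feedwater pump offline=occurs → not all inputs occur → does not occur.
Makeup line lost [OR]: #3 relief valve fails=not, Outboard bypass line malfunctions=not, Upper check valve fails=not → no input occurs → does not occur.
Recirculation branch lost [OR]: Makeup line lost=not, Upper heat exchanger offline=not, A isolation valve is down=not → no input occurs → does not occur.
Emergency loop lost [OR]: C flow sensor lost=not, #2 coolant pump 2 trips=not → no input occurs → does not occur.
Secondary loop inoperative [OR]: Emergency loop lost=not, Reserve tank 2 is inoperative=not, Feedwater pump 2 offline=not → no input occurs → does not occur.
Primary loop unavailable [OR]: Recirculation branch lost=not, Surge tank degraded=not, Secondary loop inoperative=not → no input occurs → does not occur.
Reactor cooling lost [OR]: Heat-sink path unavailable=not, Primary loop unavailable=not, Forward relief valve 2 is down=not → no input occurs → does not occur.

No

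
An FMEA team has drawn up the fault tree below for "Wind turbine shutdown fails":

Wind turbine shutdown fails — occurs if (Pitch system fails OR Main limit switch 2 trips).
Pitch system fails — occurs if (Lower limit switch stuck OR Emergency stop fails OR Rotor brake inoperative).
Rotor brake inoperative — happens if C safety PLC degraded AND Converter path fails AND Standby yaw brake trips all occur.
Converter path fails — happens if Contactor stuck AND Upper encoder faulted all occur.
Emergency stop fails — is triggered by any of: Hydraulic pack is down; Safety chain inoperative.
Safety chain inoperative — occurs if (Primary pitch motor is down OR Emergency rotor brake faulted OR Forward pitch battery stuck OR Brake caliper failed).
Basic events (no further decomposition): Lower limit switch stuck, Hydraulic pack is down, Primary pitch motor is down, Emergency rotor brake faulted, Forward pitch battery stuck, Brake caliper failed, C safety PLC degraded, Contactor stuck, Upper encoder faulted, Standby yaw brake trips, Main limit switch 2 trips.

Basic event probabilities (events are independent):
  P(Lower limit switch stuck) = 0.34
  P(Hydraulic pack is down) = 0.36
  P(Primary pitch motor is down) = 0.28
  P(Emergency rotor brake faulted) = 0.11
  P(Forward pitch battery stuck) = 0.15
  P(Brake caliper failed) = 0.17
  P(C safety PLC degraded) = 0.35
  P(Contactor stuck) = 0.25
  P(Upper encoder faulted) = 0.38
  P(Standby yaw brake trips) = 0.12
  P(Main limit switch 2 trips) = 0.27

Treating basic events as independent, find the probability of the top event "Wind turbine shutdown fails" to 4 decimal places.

0.8612

P(Safety chain inoperative) [OR] = 1 − (1−0.28) × (1−0.11) × (1−0.15) × (1−0.17) = 0.547916
P(Emergency stop fails) [OR] = 1 − (1−0.36) × (1−0.547916) = 0.710666
P(Converter path fails) [AND] = 0.25 × 0.38 = 0.095000
P(Rotor brake inoperative) [AND] = 0.35 × 0.095000 × 0.12 = 0.003990
P(Pitch system fails) [OR] = 1 − (1−0.34) × (1−0.710666) × (1−0.003990) = 0.809801
P(Wind turbine shutdown fails) [OR] = 1 − (1−0.809801) × (1−0.27) = 0.861155
Rounded to 4 decimal places: P(Wind turbine shutdown fails) ≈ 0.8612.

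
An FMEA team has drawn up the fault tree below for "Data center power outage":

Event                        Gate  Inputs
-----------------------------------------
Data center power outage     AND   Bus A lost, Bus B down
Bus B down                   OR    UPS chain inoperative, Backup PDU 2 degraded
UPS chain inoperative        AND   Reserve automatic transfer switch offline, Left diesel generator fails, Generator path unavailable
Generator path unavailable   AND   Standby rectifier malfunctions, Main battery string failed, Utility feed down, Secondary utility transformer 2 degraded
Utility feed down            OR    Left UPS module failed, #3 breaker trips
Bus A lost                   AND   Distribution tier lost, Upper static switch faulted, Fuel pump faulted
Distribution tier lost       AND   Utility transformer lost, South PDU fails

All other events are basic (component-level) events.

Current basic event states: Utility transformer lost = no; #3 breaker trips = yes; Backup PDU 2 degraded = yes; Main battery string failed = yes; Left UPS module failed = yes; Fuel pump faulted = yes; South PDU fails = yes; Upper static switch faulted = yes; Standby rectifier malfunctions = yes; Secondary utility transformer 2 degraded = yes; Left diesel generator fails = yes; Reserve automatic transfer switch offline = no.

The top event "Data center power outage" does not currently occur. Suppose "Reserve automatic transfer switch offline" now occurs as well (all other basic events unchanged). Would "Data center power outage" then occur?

Counterfactual: set "Reserve automatic transfer switch offline" to occurred.
Distribution tier lost [AND]: Utility transformer lost=not, South PDU fails=occurs → not all inputs occur → does not occur.
Bus A lost [AND]: Distribution tier lost=not, Upper static switch faulted=occurs, Fuel pump faulted=occurs → not all inputs occur → does not occur.
Utility feed down [OR]: Left UPS module failed=occurs, #3 breaker trips=occurs → at least one input occurs → occurs.
Generator path unavailable [AND]: Standby rectifier malfunctions=occurs, Main battery string failed=occurs, Utility feed down=occurs, Secondary utility transformer 2 degraded=occurs → all inputs occur → occurs.
UPS chain inoperative [AND]: Reserve automatic transfer switch offline=occurs, Left diesel generator fails=occurs, Generator path unavailable=occurs → all inputs occur → occurs.
Bus B down [OR]: UPS chain inoperative=occurs, Backup PDU 2 degraded=occurs → at least one input occurs → occurs.
Data center power outage [AND]: Bus A lost=not, Bus B down=occurs → not all inputs occur → does not occur.

No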